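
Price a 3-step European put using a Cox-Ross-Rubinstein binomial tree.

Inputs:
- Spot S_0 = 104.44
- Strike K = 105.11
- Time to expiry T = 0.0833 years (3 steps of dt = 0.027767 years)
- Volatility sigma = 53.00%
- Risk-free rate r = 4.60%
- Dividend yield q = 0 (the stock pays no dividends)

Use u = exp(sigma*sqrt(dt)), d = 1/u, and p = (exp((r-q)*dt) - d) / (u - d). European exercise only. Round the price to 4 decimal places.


Answer: Price = V(0,0) = 7.0459

Derivation:
dt = T/N = 0.027767
u = exp(sigma*sqrt(dt)) = 1.092333; d = 1/u = 0.915472
p = (exp((r-q)*dt) - d) / (u - d) = 0.485162
Discount per step: exp(-r*dt) = 0.998724
Stock lattice S(k, i) with i counting down-moves:
  k=0: S(0,0) = 104.4400
  k=1: S(1,0) = 114.0832; S(1,1) = 95.6119
  k=2: S(2,0) = 124.6169; S(2,1) = 104.4400; S(2,2) = 87.5300
  k=3: S(3,0) = 136.1231; S(3,1) = 114.0832; S(3,2) = 95.6119; S(3,3) = 80.1312
Terminal payoffs V(N, i) = max(K - S_T, 0):
  V(3,0) = 0.000000; V(3,1) = 0.000000; V(3,2) = 9.498120; V(3,3) = 24.978763
Backward induction: V(k, i) = exp(-r*dt) * [p * V(k+1, i) + (1-p) * V(k+1, i+1)].
  V(2,0) = exp(-r*dt) * [p*0.000000 + (1-p)*0.000000] = 0.000000
  V(2,1) = exp(-r*dt) * [p*0.000000 + (1-p)*9.498120] = 4.883752
  V(2,2) = exp(-r*dt) * [p*9.498120 + (1-p)*24.978763] = 17.445848
  V(1,0) = exp(-r*dt) * [p*0.000000 + (1-p)*4.883752] = 2.511132
  V(1,1) = exp(-r*dt) * [p*4.883752 + (1-p)*17.445848] = 11.336708
  V(0,0) = exp(-r*dt) * [p*2.511132 + (1-p)*11.336708] = 7.045870


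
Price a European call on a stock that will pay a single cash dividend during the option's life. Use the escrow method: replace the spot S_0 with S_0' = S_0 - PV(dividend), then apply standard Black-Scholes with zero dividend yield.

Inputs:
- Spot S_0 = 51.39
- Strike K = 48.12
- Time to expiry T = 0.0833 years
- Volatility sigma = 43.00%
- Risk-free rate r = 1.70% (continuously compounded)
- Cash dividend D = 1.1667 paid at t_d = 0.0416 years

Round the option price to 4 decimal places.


Answer: Price = 3.6699

Derivation:
PV(D) = D * exp(-r * t_d) = 1.1667 * 0.99929305 = 1.16587520
S_0' = S_0 - PV(D) = 51.3900 - 1.16587520 = 50.22412480
d1 = (ln(S_0'/K) + (r + sigma^2/2)*T) / (sigma*sqrt(T)) = 0.41831174
d2 = d1 - sigma*sqrt(T) = 0.29420626
exp(-rT) = 0.99858490
N(d1) = 0.66214040; N(d2) = 0.61569985
C = S_0' * N(d1) - K * exp(-rT) * N(d2) = 50.22412480 * 0.66214040 - 48.1200 * 0.99858490 * 0.61569985 = 3.6699


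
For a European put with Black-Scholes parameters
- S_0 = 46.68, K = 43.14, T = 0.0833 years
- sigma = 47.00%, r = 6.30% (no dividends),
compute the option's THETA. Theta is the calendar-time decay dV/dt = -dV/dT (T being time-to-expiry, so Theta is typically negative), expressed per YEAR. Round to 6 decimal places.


Answer: Theta = -11.183172

Derivation:
d1 = 0.6878984963; d2 = 0.5522483212
phi(d1) = 0.3148872301; exp(-qT) = 1.0000000000; exp(-rT) = 0.9947658462
Theta = -S*exp(-qT)*phi(d1)*sigma/(2*sqrt(T)) + r*K*exp(-rT)*N(-d2) - q*S*exp(-qT)*N(-d1)
N(-d1) = 0.2457583518; N(-d2) = 0.2903891160; sqrt(T) = 0.2886173938
Term 1 = -46.6800 * 1.0000000000 * 0.3148872301 * 0.4700 / (2 * 0.2886173938) = -11.9682666775
Term 2 = 0.0630 * 43.1400 * 0.9947658462 * 0.2903891160 = 0.7850944204
Term 3 = 0 (no dividend yield, q = 0)
Theta = -11.9682666775 + (0.7850944204) + (0.0000000000) = -11.183172


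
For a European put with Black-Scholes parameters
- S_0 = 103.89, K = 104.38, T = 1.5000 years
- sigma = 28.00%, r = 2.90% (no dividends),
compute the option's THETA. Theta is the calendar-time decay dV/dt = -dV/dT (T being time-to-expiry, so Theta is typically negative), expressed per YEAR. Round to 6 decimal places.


Answer: Theta = -3.033165

Derivation:
d1 = 0.2845915188; d2 = -0.0583370452
phi(d1) = 0.3831093967; exp(-qT) = 1.0000000000; exp(-rT) = 0.9574325541
Theta = -S*exp(-qT)*phi(d1)*sigma/(2*sqrt(T)) + r*K*exp(-rT)*N(-d2) - q*S*exp(-qT)*N(-d1)
N(-d1) = 0.3879785548; N(-d2) = 0.5232599200; sqrt(T) = 1.2247448714
Term 1 = -103.8900 * 1.0000000000 * 0.3831093967 * 0.2800 / (2 * 1.2247448714) = -4.5496601467
Term 2 = 0.0290 * 104.3800 * 0.9574325541 * 0.5232599200 = 1.5164948889
Term 3 = 0 (no dividend yield, q = 0)
Theta = -4.5496601467 + (1.5164948889) + (0.0000000000) = -3.033165


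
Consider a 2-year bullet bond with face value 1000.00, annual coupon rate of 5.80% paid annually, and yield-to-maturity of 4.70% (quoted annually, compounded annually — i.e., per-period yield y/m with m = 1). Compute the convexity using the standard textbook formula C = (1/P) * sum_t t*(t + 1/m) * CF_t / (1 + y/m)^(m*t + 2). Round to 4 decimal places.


Answer: Convexity = 5.2753

Derivation:
Coupon per period c = face * coupon_rate / m = 58.000000
Periods per year m = 1; per-period yield y/m = 0.047000
Number of cashflows N = 2
Cashflows (t years, CF_t, discount factor 1/(1+y/m)^(m*t), PV):
  t = 1.0000: CF_t = 58.000000, DF = 0.955110, PV = 55.396371
  t = 2.0000: CF_t = 1058.000000, DF = 0.912235, PV = 965.144420
Price P = sum_t PV_t = 1020.540791
Convexity numerator sum_t t*(t + 1/m) * CF_t / (1+y/m)^(m*t + 2):
  t = 1.0000: term = 101.068994
  t = 2.0000: term = 5282.629975
Convexity = (1/P) * sum = 5383.698970 / 1020.540791 = 5.275339


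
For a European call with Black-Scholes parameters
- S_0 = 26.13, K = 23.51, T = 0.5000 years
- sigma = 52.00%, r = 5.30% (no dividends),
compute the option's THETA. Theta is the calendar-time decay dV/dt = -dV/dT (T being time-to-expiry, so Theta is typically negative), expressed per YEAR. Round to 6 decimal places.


d1 = 0.5432707301; d2 = 0.1755752039
phi(d1) = 0.3442076823; exp(-qT) = 1.0000000000; exp(-rT) = 0.9738480438
Theta = -S*exp(-qT)*phi(d1)*sigma/(2*sqrt(T)) - r*K*exp(-rT)*N(d2) + q*S*exp(-qT)*N(d1)
N(d1) = 0.7065282930; N(d2) = 0.5696861579; sqrt(T) = 0.7071067812
Term 1 = -26.1300 * 1.0000000000 * 0.3442076823 * 0.5200 / (2 * 0.7071067812) = -3.3071075178
Term 2 = -0.0530 * 23.5100 * 0.9738480438 * 0.5696861579 = -0.6912821807
Term 3 = 0 (no dividend yield, q = 0)
Theta = -3.3071075178 + (-0.6912821807) + (0.0000000000) = -3.998390

Answer: Theta = -3.998390


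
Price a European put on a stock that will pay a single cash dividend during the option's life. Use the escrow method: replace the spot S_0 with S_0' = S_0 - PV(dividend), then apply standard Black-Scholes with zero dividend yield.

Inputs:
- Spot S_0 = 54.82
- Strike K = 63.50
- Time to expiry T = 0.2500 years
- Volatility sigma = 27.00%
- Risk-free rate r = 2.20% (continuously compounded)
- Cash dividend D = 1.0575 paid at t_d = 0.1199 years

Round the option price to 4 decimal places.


PV(D) = D * exp(-r * t_d) = 1.0575 * 0.99736568 = 1.05471420
S_0' = S_0 - PV(D) = 54.8200 - 1.05471420 = 53.76528580
d1 = (ln(S_0'/K) + (r + sigma^2/2)*T) / (sigma*sqrt(T)) = -1.12443994
d2 = d1 - sigma*sqrt(T) = -1.25943994
exp(-rT) = 0.99451510
N(-d1) = 0.86958678; N(-d2) = 0.89606427
P = K * exp(-rT) * N(-d2) - S_0' * N(-d1) = 63.5000 * 0.99451510 * 0.89606427 - 53.76528580 * 0.86958678 = 9.8344

Answer: Price = 9.8344


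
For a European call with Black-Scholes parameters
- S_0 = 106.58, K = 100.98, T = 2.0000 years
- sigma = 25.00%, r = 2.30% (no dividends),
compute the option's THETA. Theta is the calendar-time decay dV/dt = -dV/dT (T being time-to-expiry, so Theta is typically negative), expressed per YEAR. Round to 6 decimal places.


Answer: Theta = -4.584287

Derivation:
d1 = 0.4595441700; d2 = 0.1059907794
phi(d1) = 0.3589655144; exp(-qT) = 1.0000000000; exp(-rT) = 0.9550419622
Theta = -S*exp(-qT)*phi(d1)*sigma/(2*sqrt(T)) - r*K*exp(-rT)*N(d2) + q*S*exp(-qT)*N(d1)
N(d1) = 0.6770782796; N(d2) = 0.5422051660; sqrt(T) = 1.4142135624
Term 1 = -106.5800 * 1.0000000000 * 0.3589655144 * 0.2500 / (2 * 1.4142135624) = -3.3816095339
Term 2 = -0.0230 * 100.9800 * 0.9550419622 * 0.5422051660 = -1.2026778356
Term 3 = 0 (no dividend yield, q = 0)
Theta = -3.3816095339 + (-1.2026778356) + (0.0000000000) = -4.584287


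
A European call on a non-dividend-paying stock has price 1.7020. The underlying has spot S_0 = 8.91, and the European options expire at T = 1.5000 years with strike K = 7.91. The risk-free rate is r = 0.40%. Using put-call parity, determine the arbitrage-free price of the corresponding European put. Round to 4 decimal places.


Put-call parity: C - P = S_0 * exp(-qT) - K * exp(-rT).
S_0 * exp(-qT) = 8.9100 * 1.00000000 = 8.91000000
K * exp(-rT) = 7.9100 * 0.99401796 = 7.86268210
P = C - S*exp(-qT) + K*exp(-rT)
P = 1.7020 - 8.91000000 + 7.86268210 = 0.6547

Answer: Put price = 0.6547


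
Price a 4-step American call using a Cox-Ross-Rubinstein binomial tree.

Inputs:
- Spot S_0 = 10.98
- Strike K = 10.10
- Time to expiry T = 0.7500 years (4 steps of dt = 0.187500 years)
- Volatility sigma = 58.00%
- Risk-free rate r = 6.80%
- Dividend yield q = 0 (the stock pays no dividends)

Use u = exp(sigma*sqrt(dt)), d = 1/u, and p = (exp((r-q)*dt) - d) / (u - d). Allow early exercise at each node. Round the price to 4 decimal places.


dt = T/N = 0.187500
u = exp(sigma*sqrt(dt)) = 1.285500; d = 1/u = 0.777908
p = (exp((r-q)*dt) - d) / (u - d) = 0.462821
Discount per step: exp(-r*dt) = 0.987331
Stock lattice S(k, i) with i counting down-moves:
  k=0: S(0,0) = 10.9800
  k=1: S(1,0) = 14.1148; S(1,1) = 8.5414
  k=2: S(2,0) = 18.1445; S(2,1) = 10.9800; S(2,2) = 6.6444
  k=3: S(3,0) = 23.3248; S(3,1) = 14.1148; S(3,2) = 8.5414; S(3,3) = 5.1688
  k=4: S(4,0) = 29.9840; S(4,1) = 18.1445; S(4,2) = 10.9800; S(4,3) = 6.6444; S(4,4) = 4.0208
Terminal payoffs V(N, i) = max(S_T - K, 0):
  V(4,0) = 19.884030; V(4,1) = 8.044549; V(4,2) = 0.880000; V(4,3) = 0.000000; V(4,4) = 0.000000
Backward induction: V(k, i) = exp(-r*dt) * [p * V(k+1, i) + (1-p) * V(k+1, i+1)]; then take max(V_cont, immediate exercise) for American.
  V(3,0) = exp(-r*dt) * [p*19.884030 + (1-p)*8.044549] = 13.352766; exercise = 13.224809; V(3,0) = max -> 13.352766
  V(3,1) = exp(-r*dt) * [p*8.044549 + (1-p)*0.880000] = 4.142742; exercise = 4.014785; V(3,1) = max -> 4.142742
  V(3,2) = exp(-r*dt) * [p*0.880000 + (1-p)*0.000000] = 0.402122; exercise = 0.000000; V(3,2) = max -> 0.402122
  V(3,3) = exp(-r*dt) * [p*0.000000 + (1-p)*0.000000] = 0.000000; exercise = 0.000000; V(3,3) = max -> 0.000000
  V(2,0) = exp(-r*dt) * [p*13.352766 + (1-p)*4.142742] = 8.298843; exercise = 8.044549; V(2,0) = max -> 8.298843
  V(2,1) = exp(-r*dt) * [p*4.142742 + (1-p)*0.402122] = 2.106330; exercise = 0.880000; V(2,1) = max -> 2.106330
  V(2,2) = exp(-r*dt) * [p*0.402122 + (1-p)*0.000000] = 0.183753; exercise = 0.000000; V(2,2) = max -> 0.183753
  V(1,0) = exp(-r*dt) * [p*8.298843 + (1-p)*2.106330] = 4.909357; exercise = 4.014785; V(1,0) = max -> 4.909357
  V(1,1) = exp(-r*dt) * [p*2.106330 + (1-p)*0.183753] = 1.059960; exercise = 0.000000; V(1,1) = max -> 1.059960
  V(0,0) = exp(-r*dt) * [p*4.909357 + (1-p)*1.059960] = 2.805540; exercise = 0.880000; V(0,0) = max -> 2.805540

Answer: Price = V(0,0) = 2.8055


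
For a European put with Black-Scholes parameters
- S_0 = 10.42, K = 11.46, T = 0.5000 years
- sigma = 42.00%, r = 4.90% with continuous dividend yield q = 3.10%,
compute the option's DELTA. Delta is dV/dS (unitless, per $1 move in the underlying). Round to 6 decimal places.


Answer: Delta = -0.547723

Derivation:
d1 = -0.1415414801; d2 = -0.4385263282
phi(d1) = 0.3949660258; exp(-qT) = 0.9846195068; exp(-rT) = 0.9757976889
N(-d1) = 0.5562789032
Delta = -exp(-qT) * N(-d1) = -0.9846195068 * 0.5562789032 = -0.547723


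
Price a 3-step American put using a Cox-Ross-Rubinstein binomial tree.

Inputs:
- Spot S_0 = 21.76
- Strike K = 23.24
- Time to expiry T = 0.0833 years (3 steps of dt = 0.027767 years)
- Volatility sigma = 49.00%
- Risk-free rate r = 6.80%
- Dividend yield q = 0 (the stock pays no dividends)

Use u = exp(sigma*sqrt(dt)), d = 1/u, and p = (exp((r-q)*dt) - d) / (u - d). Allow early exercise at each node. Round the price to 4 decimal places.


Answer: Price = V(0,0) = 2.0332

Derivation:
dt = T/N = 0.027767
u = exp(sigma*sqrt(dt)) = 1.085076; d = 1/u = 0.921594
p = (exp((r-q)*dt) - d) / (u - d) = 0.491159
Discount per step: exp(-r*dt) = 0.998114
Stock lattice S(k, i) with i counting down-moves:
  k=0: S(0,0) = 21.7600
  k=1: S(1,0) = 23.6113; S(1,1) = 20.0539
  k=2: S(2,0) = 25.6200; S(2,1) = 21.7600; S(2,2) = 18.4815
  k=3: S(3,0) = 27.7997; S(3,1) = 23.6113; S(3,2) = 20.0539; S(3,3) = 17.0325
Terminal payoffs V(N, i) = max(K - S_T, 0):
  V(3,0) = 0.000000; V(3,1) = 0.000000; V(3,2) = 3.186111; V(3,3) = 6.207515
Backward induction: V(k, i) = exp(-r*dt) * [p * V(k+1, i) + (1-p) * V(k+1, i+1)]; then take max(V_cont, immediate exercise) for American.
  V(2,0) = exp(-r*dt) * [p*0.000000 + (1-p)*0.000000] = 0.000000; exercise = 0.000000; V(2,0) = max -> 0.000000
  V(2,1) = exp(-r*dt) * [p*0.000000 + (1-p)*3.186111] = 1.618165; exercise = 1.480000; V(2,1) = max -> 1.618165
  V(2,2) = exp(-r*dt) * [p*3.186111 + (1-p)*6.207515] = 4.714614; exercise = 4.758453; V(2,2) = max -> 4.758453
  V(1,0) = exp(-r*dt) * [p*0.000000 + (1-p)*1.618165] = 0.821835; exercise = 0.000000; V(1,0) = max -> 0.821835
  V(1,1) = exp(-r*dt) * [p*1.618165 + (1-p)*4.758453] = 3.210006; exercise = 3.186111; V(1,1) = max -> 3.210006
  V(0,0) = exp(-r*dt) * [p*0.821835 + (1-p)*3.210006] = 2.033191; exercise = 1.480000; V(0,0) = max -> 2.033191


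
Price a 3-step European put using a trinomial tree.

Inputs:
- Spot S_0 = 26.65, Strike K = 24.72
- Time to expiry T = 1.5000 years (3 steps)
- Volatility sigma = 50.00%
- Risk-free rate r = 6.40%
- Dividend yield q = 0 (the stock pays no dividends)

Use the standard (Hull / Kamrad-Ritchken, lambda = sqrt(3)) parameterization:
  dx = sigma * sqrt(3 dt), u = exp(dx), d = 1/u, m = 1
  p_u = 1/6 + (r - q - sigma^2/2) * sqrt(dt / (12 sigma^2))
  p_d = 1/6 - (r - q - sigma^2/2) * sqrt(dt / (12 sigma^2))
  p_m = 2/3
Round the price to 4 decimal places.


Answer: Price = V(0,0) = 3.7867

Derivation:
dt = T/N = 0.500000; dx = sigma*sqrt(3*dt) = 0.612372
u = exp(dx) = 1.844803; d = 1/u = 0.542063
p_u = 0.141764, p_m = 0.666667, p_d = 0.191570
Discount per step: exp(-r*dt) = 0.968507
Stock lattice S(k, j) with j the centered position index:
  k=0: S(0,+0) = 26.6500
  k=1: S(1,-1) = 14.4460; S(1,+0) = 26.6500; S(1,+1) = 49.1640
  k=2: S(2,-2) = 7.8306; S(2,-1) = 14.4460; S(2,+0) = 26.6500; S(2,+1) = 49.1640; S(2,+2) = 90.6979
  k=3: S(3,-3) = 4.2447; S(3,-2) = 7.8306; S(3,-1) = 14.4460; S(3,+0) = 26.6500; S(3,+1) = 49.1640; S(3,+2) = 90.6979; S(3,+3) = 167.3197
Terminal payoffs V(N, j) = max(K - S_T, 0):
  V(3,-3) = 20.475297; V(3,-2) = 16.889360; V(3,-1) = 10.274012; V(3,+0) = 0.000000; V(3,+1) = 0.000000; V(3,+2) = 0.000000; V(3,+3) = 0.000000
Backward induction: V(k, j) = exp(-r*dt) * [p_u * V(k+1, j+1) + p_m * V(k+1, j) + p_d * V(k+1, j-1)]
  V(2,-2) = exp(-r*dt) * [p_u*10.274012 + p_m*16.889360 + p_d*20.475297] = 16.114499
  V(2,-1) = exp(-r*dt) * [p_u*0.000000 + p_m*10.274012 + p_d*16.889360] = 9.767227
  V(2,+0) = exp(-r*dt) * [p_u*0.000000 + p_m*0.000000 + p_d*10.274012] = 1.906206
  V(2,+1) = exp(-r*dt) * [p_u*0.000000 + p_m*0.000000 + p_d*0.000000] = 0.000000
  V(2,+2) = exp(-r*dt) * [p_u*0.000000 + p_m*0.000000 + p_d*0.000000] = 0.000000
  V(1,-1) = exp(-r*dt) * [p_u*1.906206 + p_m*9.767227 + p_d*16.114499] = 9.557965
  V(1,+0) = exp(-r*dt) * [p_u*0.000000 + p_m*1.906206 + p_d*9.767227] = 3.042960
  V(1,+1) = exp(-r*dt) * [p_u*0.000000 + p_m*0.000000 + p_d*1.906206] = 0.353671
  V(0,+0) = exp(-r*dt) * [p_u*0.353671 + p_m*3.042960 + p_d*9.557965] = 3.786663


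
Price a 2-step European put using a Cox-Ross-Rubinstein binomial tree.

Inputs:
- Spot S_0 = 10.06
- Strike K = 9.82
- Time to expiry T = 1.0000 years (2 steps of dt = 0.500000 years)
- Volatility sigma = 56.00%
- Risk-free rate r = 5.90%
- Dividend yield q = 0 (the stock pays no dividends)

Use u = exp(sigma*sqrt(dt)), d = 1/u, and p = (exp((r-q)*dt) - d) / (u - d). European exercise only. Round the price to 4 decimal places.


Answer: Price = V(0,0) = 1.5609

Derivation:
dt = T/N = 0.500000
u = exp(sigma*sqrt(dt)) = 1.485839; d = 1/u = 0.673020
p = (exp((r-q)*dt) - d) / (u - d) = 0.439113
Discount per step: exp(-r*dt) = 0.970931
Stock lattice S(k, i) with i counting down-moves:
  k=0: S(0,0) = 10.0600
  k=1: S(1,0) = 14.9475; S(1,1) = 6.7706
  k=2: S(2,0) = 22.2096; S(2,1) = 10.0600; S(2,2) = 4.5567
Terminal payoffs V(N, i) = max(K - S_T, 0):
  V(2,0) = 0.000000; V(2,1) = 0.000000; V(2,2) = 5.263259
Backward induction: V(k, i) = exp(-r*dt) * [p * V(k+1, i) + (1-p) * V(k+1, i+1)].
  V(1,0) = exp(-r*dt) * [p*0.000000 + (1-p)*0.000000] = 0.000000
  V(1,1) = exp(-r*dt) * [p*0.000000 + (1-p)*5.263259] = 2.866281
  V(0,0) = exp(-r*dt) * [p*0.000000 + (1-p)*2.866281] = 1.560927


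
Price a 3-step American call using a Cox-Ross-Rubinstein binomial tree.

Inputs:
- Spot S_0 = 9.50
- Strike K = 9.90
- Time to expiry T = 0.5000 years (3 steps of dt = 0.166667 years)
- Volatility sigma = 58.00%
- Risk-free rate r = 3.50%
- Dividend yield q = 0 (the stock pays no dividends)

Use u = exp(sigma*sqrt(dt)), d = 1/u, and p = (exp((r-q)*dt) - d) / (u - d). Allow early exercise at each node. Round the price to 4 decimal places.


dt = T/N = 0.166667
u = exp(sigma*sqrt(dt)) = 1.267167; d = 1/u = 0.789162
p = (exp((r-q)*dt) - d) / (u - d) = 0.453318
Discount per step: exp(-r*dt) = 0.994184
Stock lattice S(k, i) with i counting down-moves:
  k=0: S(0,0) = 9.5000
  k=1: S(1,0) = 12.0381; S(1,1) = 7.4970
  k=2: S(2,0) = 15.2543; S(2,1) = 9.5000; S(2,2) = 5.9164
  k=3: S(3,0) = 19.3297; S(3,1) = 12.0381; S(3,2) = 7.4970; S(3,3) = 4.6690
Terminal payoffs V(N, i) = max(S_T - K, 0):
  V(3,0) = 9.429720; V(3,1) = 2.138090; V(3,2) = 0.000000; V(3,3) = 0.000000
Backward induction: V(k, i) = exp(-r*dt) * [p * V(k+1, i) + (1-p) * V(k+1, i+1)]; then take max(V_cont, immediate exercise) for American.
  V(2,0) = exp(-r*dt) * [p*9.429720 + (1-p)*2.138090] = 5.411857; exercise = 5.354275; V(2,0) = max -> 5.411857
  V(2,1) = exp(-r*dt) * [p*2.138090 + (1-p)*0.000000] = 0.963598; exercise = 0.000000; V(2,1) = max -> 0.963598
  V(2,2) = exp(-r*dt) * [p*0.000000 + (1-p)*0.000000] = 0.000000; exercise = 0.000000; V(2,2) = max -> 0.000000
  V(1,0) = exp(-r*dt) * [p*5.411857 + (1-p)*0.963598] = 2.962741; exercise = 2.138090; V(1,0) = max -> 2.962741
  V(1,1) = exp(-r*dt) * [p*0.963598 + (1-p)*0.000000] = 0.434276; exercise = 0.000000; V(1,1) = max -> 0.434276
  V(0,0) = exp(-r*dt) * [p*2.962741 + (1-p)*0.434276] = 1.571283; exercise = 0.000000; V(0,0) = max -> 1.571283

Answer: Price = V(0,0) = 1.5713


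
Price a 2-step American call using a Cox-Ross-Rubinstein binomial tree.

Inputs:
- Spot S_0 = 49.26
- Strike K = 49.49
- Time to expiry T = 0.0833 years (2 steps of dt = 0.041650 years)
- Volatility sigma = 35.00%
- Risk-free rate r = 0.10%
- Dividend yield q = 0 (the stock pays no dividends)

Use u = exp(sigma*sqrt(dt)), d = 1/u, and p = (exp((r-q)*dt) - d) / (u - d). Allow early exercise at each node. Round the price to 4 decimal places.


dt = T/N = 0.041650
u = exp(sigma*sqrt(dt)) = 1.074042; d = 1/u = 0.931062
p = (exp((r-q)*dt) - d) / (u - d) = 0.482442
Discount per step: exp(-r*dt) = 0.999958
Stock lattice S(k, i) with i counting down-moves:
  k=0: S(0,0) = 49.2600
  k=1: S(1,0) = 52.9073; S(1,1) = 45.8641
  k=2: S(2,0) = 56.8247; S(2,1) = 49.2600; S(2,2) = 42.7024
Terminal payoffs V(N, i) = max(S_T - K, 0):
  V(2,0) = 7.334679; V(2,1) = 0.000000; V(2,2) = 0.000000
Backward induction: V(k, i) = exp(-r*dt) * [p * V(k+1, i) + (1-p) * V(k+1, i+1)]; then take max(V_cont, immediate exercise) for American.
  V(1,0) = exp(-r*dt) * [p*7.334679 + (1-p)*0.000000] = 3.538407; exercise = 3.417312; V(1,0) = max -> 3.538407
  V(1,1) = exp(-r*dt) * [p*0.000000 + (1-p)*0.000000] = 0.000000; exercise = 0.000000; V(1,1) = max -> 0.000000
  V(0,0) = exp(-r*dt) * [p*3.538407 + (1-p)*0.000000] = 1.707004; exercise = 0.000000; V(0,0) = max -> 1.707004

Answer: Price = V(0,0) = 1.7070


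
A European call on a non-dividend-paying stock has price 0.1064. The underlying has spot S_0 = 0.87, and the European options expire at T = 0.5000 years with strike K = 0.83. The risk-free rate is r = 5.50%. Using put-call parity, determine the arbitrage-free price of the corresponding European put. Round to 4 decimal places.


Answer: Put price = 0.0439

Derivation:
Put-call parity: C - P = S_0 * exp(-qT) - K * exp(-rT).
S_0 * exp(-qT) = 0.8700 * 1.00000000 = 0.87000000
K * exp(-rT) = 0.8300 * 0.97287468 = 0.80748599
P = C - S*exp(-qT) + K*exp(-rT)
P = 0.1064 - 0.87000000 + 0.80748599 = 0.0439


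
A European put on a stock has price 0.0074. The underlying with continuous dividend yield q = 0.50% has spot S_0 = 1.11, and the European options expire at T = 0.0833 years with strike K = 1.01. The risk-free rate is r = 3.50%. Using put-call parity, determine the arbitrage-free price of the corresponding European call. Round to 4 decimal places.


Answer: Call price = 0.1099

Derivation:
Put-call parity: C - P = S_0 * exp(-qT) - K * exp(-rT).
S_0 * exp(-qT) = 1.1100 * 0.99958359 = 1.10953778
K * exp(-rT) = 1.0100 * 0.99708875 = 1.00705963
C = P + S*exp(-qT) - K*exp(-rT)
C = 0.0074 + 1.10953778 - 1.00705963 = 0.1099


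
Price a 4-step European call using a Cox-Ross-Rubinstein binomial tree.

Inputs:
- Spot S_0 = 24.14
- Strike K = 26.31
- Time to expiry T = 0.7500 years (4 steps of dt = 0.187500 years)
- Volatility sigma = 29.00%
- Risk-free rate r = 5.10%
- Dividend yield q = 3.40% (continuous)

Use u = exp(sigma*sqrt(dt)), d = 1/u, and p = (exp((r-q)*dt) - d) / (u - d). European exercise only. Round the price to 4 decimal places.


Answer: Price = V(0,0) = 1.7530

Derivation:
dt = T/N = 0.187500
u = exp(sigma*sqrt(dt)) = 1.133799; d = 1/u = 0.881991
p = (exp((r-q)*dt) - d) / (u - d) = 0.481326
Discount per step: exp(-r*dt) = 0.990483
Stock lattice S(k, i) with i counting down-moves:
  k=0: S(0,0) = 24.1400
  k=1: S(1,0) = 27.3699; S(1,1) = 21.2913
  k=2: S(2,0) = 31.0320; S(2,1) = 24.1400; S(2,2) = 18.7787
  k=3: S(3,0) = 35.1840; S(3,1) = 27.3699; S(3,2) = 21.2913; S(3,3) = 16.5626
  k=4: S(4,0) = 39.8916; S(4,1) = 31.0320; S(4,2) = 24.1400; S(4,3) = 18.7787; S(4,4) = 14.6081
Terminal payoffs V(N, i) = max(S_T - K, 0):
  V(4,0) = 13.581567; V(4,1) = 4.721958; V(4,2) = 0.000000; V(4,3) = 0.000000; V(4,4) = 0.000000
Backward induction: V(k, i) = exp(-r*dt) * [p * V(k+1, i) + (1-p) * V(k+1, i+1)].
  V(3,0) = exp(-r*dt) * [p*13.581567 + (1-p)*4.721958] = 8.900800
  V(3,1) = exp(-r*dt) * [p*4.721958 + (1-p)*0.000000] = 2.251173
  V(3,2) = exp(-r*dt) * [p*0.000000 + (1-p)*0.000000] = 0.000000
  V(3,3) = exp(-r*dt) * [p*0.000000 + (1-p)*0.000000] = 0.000000
  V(2,0) = exp(-r*dt) * [p*8.900800 + (1-p)*2.251173] = 5.399930
  V(2,1) = exp(-r*dt) * [p*2.251173 + (1-p)*0.000000] = 1.073237
  V(2,2) = exp(-r*dt) * [p*0.000000 + (1-p)*0.000000] = 0.000000
  V(1,0) = exp(-r*dt) * [p*5.399930 + (1-p)*1.073237] = 3.125755
  V(1,1) = exp(-r*dt) * [p*1.073237 + (1-p)*0.000000] = 0.511661
  V(0,0) = exp(-r*dt) * [p*3.125755 + (1-p)*0.511661] = 1.753050


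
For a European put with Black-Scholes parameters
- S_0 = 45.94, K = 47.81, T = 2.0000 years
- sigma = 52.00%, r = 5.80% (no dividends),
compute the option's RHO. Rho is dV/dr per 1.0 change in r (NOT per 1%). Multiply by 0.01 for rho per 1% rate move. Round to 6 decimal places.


d1 = 0.4711797532; d2 = -0.2642112992
phi(d1) = 0.3570270559; exp(-qT) = 1.0000000000; exp(-rT) = 0.8904752233
N(-d2) = 0.6041914476
Rho = -K*T*exp(-rT)*N(-d2) = -47.8100 * 2.0000 * 0.8904752233 * 0.6041914476 = -51.445235

Answer: Rho = -51.445235


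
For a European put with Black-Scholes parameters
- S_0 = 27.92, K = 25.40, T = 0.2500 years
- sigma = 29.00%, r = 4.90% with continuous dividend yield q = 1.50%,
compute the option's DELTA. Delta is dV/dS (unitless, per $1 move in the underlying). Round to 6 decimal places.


d1 = 0.7834938198; d2 = 0.6384938198
phi(d1) = 0.2935022963; exp(-qT) = 0.9962570225; exp(-rT) = 0.9878247258
N(-d1) = 0.2166685907
Delta = -exp(-qT) * N(-d1) = -0.9962570225 * 0.2166685907 = -0.215858

Answer: Delta = -0.215858


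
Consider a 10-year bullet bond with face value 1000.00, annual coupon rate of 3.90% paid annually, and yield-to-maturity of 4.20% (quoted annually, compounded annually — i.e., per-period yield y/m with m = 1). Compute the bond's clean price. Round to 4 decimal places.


Coupon per period c = face * coupon_rate / m = 39.000000
Periods per year m = 1; per-period yield y/m = 0.042000
Number of cashflows N = 10
Cashflows (t years, CF_t, discount factor 1/(1+y/m)^(m*t), PV):
  t = 1.0000: CF_t = 39.000000, DF = 0.959693, PV = 37.428023
  t = 2.0000: CF_t = 39.000000, DF = 0.921010, PV = 35.919408
  t = 3.0000: CF_t = 39.000000, DF = 0.883887, PV = 34.471601
  t = 4.0000: CF_t = 39.000000, DF = 0.848260, PV = 33.082150
  t = 5.0000: CF_t = 39.000000, DF = 0.814069, PV = 31.748705
  t = 6.0000: CF_t = 39.000000, DF = 0.781257, PV = 30.469006
  t = 7.0000: CF_t = 39.000000, DF = 0.749766, PV = 29.240889
  t = 8.0000: CF_t = 39.000000, DF = 0.719545, PV = 28.062274
  t = 9.0000: CF_t = 39.000000, DF = 0.690543, PV = 26.931165
  t = 10.0000: CF_t = 1039.000000, DF = 0.662709, PV = 688.554559
Price P = sum_t PV_t = 975.907779

Answer: Price = 975.9078


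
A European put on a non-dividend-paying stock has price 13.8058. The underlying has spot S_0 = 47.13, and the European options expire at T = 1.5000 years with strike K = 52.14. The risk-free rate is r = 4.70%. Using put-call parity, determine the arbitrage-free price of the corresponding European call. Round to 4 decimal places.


Put-call parity: C - P = S_0 * exp(-qT) - K * exp(-rT).
S_0 * exp(-qT) = 47.1300 * 1.00000000 = 47.13000000
K * exp(-rT) = 52.1400 * 0.93192774 = 48.59071234
C = P + S*exp(-qT) - K*exp(-rT)
C = 13.8058 + 47.13000000 - 48.59071234 = 12.3451

Answer: Call price = 12.3451


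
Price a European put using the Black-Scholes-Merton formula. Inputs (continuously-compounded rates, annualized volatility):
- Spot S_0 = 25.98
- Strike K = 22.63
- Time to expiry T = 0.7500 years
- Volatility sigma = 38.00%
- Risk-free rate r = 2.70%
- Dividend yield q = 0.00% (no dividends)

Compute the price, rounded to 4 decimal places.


Answer: Price = 1.5982

Derivation:
d1 = (ln(S/K) + (r - q + 0.5*sigma^2) * T) / (sigma * sqrt(T)) = 0.64557044
d2 = d1 - sigma * sqrt(T) = 0.31648078
exp(-rT) = 0.97995365; exp(-qT) = 1.00000000
P = K * exp(-rT) * N(-d2) - S_0 * exp(-qT) * N(-d1)
N(-d1) = 0.25927879; N(-d2) = 0.37581880
P = 22.6300 * 0.97995365 * 0.37581880 - 25.9800 * 1.00000000 * 0.25927879 = 1.5982


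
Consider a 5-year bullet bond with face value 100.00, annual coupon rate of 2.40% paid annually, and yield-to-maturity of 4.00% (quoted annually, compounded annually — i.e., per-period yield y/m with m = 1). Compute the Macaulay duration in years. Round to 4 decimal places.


Answer: Macaulay duration = 4.7609 years

Derivation:
Coupon per period c = face * coupon_rate / m = 2.400000
Periods per year m = 1; per-period yield y/m = 0.040000
Number of cashflows N = 5
Cashflows (t years, CF_t, discount factor 1/(1+y/m)^(m*t), PV):
  t = 1.0000: CF_t = 2.400000, DF = 0.961538, PV = 2.307692
  t = 2.0000: CF_t = 2.400000, DF = 0.924556, PV = 2.218935
  t = 3.0000: CF_t = 2.400000, DF = 0.888996, PV = 2.133591
  t = 4.0000: CF_t = 2.400000, DF = 0.854804, PV = 2.051530
  t = 5.0000: CF_t = 102.400000, DF = 0.821927, PV = 84.165336
Price P = sum_t PV_t = 92.877084
Macaulay numerator sum_t t * PV_t:
  t * PV_t at t = 1.0000: 2.307692
  t * PV_t at t = 2.0000: 4.437870
  t * PV_t at t = 3.0000: 6.400774
  t * PV_t at t = 4.0000: 8.206120
  t * PV_t at t = 5.0000: 420.826679
Macaulay duration D = (sum_t t * PV_t) / P = 442.179135 / 92.877084 = 4.760907


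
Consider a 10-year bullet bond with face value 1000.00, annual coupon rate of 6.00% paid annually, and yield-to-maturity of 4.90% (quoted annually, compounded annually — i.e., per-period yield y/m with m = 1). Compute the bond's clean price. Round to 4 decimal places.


Coupon per period c = face * coupon_rate / m = 60.000000
Periods per year m = 1; per-period yield y/m = 0.049000
Number of cashflows N = 10
Cashflows (t years, CF_t, discount factor 1/(1+y/m)^(m*t), PV):
  t = 1.0000: CF_t = 60.000000, DF = 0.953289, PV = 57.197331
  t = 2.0000: CF_t = 60.000000, DF = 0.908760, PV = 54.525577
  t = 3.0000: CF_t = 60.000000, DF = 0.866310, PV = 51.978625
  t = 4.0000: CF_t = 60.000000, DF = 0.825844, PV = 49.550643
  t = 5.0000: CF_t = 60.000000, DF = 0.787268, PV = 47.236076
  t = 6.0000: CF_t = 60.000000, DF = 0.750494, PV = 45.029624
  t = 7.0000: CF_t = 60.000000, DF = 0.715437, PV = 42.926238
  t = 8.0000: CF_t = 60.000000, DF = 0.682018, PV = 40.921104
  t = 9.0000: CF_t = 60.000000, DF = 0.650161, PV = 39.009632
  t = 10.0000: CF_t = 1060.000000, DF = 0.619791, PV = 656.978237
Price P = sum_t PV_t = 1085.353088

Answer: Price = 1085.3531


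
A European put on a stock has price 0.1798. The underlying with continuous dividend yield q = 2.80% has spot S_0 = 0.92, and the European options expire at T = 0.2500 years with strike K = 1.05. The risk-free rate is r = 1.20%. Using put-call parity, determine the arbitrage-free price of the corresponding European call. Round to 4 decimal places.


Put-call parity: C - P = S_0 * exp(-qT) - K * exp(-rT).
S_0 * exp(-qT) = 0.9200 * 0.99302444 = 0.91358249
K * exp(-rT) = 1.0500 * 0.99700450 = 1.04685472
C = P + S*exp(-qT) - K*exp(-rT)
C = 0.1798 + 0.91358249 - 1.04685472 = 0.0465

Answer: Call price = 0.0465


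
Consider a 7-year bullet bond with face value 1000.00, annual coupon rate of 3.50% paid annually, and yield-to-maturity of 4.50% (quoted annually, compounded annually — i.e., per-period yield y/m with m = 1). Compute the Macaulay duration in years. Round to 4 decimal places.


Coupon per period c = face * coupon_rate / m = 35.000000
Periods per year m = 1; per-period yield y/m = 0.045000
Number of cashflows N = 7
Cashflows (t years, CF_t, discount factor 1/(1+y/m)^(m*t), PV):
  t = 1.0000: CF_t = 35.000000, DF = 0.956938, PV = 33.492823
  t = 2.0000: CF_t = 35.000000, DF = 0.915730, PV = 32.050548
  t = 3.0000: CF_t = 35.000000, DF = 0.876297, PV = 30.670381
  t = 4.0000: CF_t = 35.000000, DF = 0.838561, PV = 29.349647
  t = 5.0000: CF_t = 35.000000, DF = 0.802451, PV = 28.085787
  t = 6.0000: CF_t = 35.000000, DF = 0.767896, PV = 26.876351
  t = 7.0000: CF_t = 1035.000000, DF = 0.734828, PV = 760.547454
Price P = sum_t PV_t = 941.072991
Macaulay numerator sum_t t * PV_t:
  t * PV_t at t = 1.0000: 33.492823
  t * PV_t at t = 2.0000: 64.101097
  t * PV_t at t = 3.0000: 92.011143
  t * PV_t at t = 4.0000: 117.398588
  t * PV_t at t = 5.0000: 140.428933
  t * PV_t at t = 6.0000: 161.258105
  t * PV_t at t = 7.0000: 5323.832176
Macaulay duration D = (sum_t t * PV_t) / P = 5932.522865 / 941.072991 = 6.303999

Answer: Macaulay duration = 6.3040 years


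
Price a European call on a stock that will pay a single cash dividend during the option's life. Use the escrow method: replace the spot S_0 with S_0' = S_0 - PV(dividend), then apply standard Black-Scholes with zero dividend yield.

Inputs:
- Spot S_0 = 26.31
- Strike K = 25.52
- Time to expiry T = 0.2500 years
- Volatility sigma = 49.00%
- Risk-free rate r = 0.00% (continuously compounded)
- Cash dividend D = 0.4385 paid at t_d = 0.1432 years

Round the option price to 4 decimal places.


PV(D) = D * exp(-r * t_d) = 0.4385 * 1.00000000 = 0.43850000
S_0' = S_0 - PV(D) = 26.3100 - 0.43850000 = 25.87150000
d1 = (ln(S_0'/K) + (r + sigma^2/2)*T) / (sigma*sqrt(T)) = 0.17833477
d2 = d1 - sigma*sqrt(T) = -0.06666523
exp(-rT) = 1.00000000
N(d1) = 0.57076996; N(d2) = 0.47342411
C = S_0' * N(d1) - K * exp(-rT) * N(d2) = 25.87150000 * 0.57076996 - 25.5200 * 1.00000000 * 0.47342411 = 2.6849

Answer: Price = 2.6849


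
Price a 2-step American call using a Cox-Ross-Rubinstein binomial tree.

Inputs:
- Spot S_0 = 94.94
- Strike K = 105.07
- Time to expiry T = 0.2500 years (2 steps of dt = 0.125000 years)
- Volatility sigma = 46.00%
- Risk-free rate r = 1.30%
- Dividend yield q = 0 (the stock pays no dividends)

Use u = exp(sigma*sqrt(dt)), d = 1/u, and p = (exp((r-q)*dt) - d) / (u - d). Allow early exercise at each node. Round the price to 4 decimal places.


dt = T/N = 0.125000
u = exp(sigma*sqrt(dt)) = 1.176607; d = 1/u = 0.849902
p = (exp((r-q)*dt) - d) / (u - d) = 0.464409
Discount per step: exp(-r*dt) = 0.998376
Stock lattice S(k, i) with i counting down-moves:
  k=0: S(0,0) = 94.9400
  k=1: S(1,0) = 111.7070; S(1,1) = 80.6897
  k=2: S(2,0) = 131.4352; S(2,1) = 94.9400; S(2,2) = 68.5783
Terminal payoffs V(N, i) = max(S_T - K, 0):
  V(2,0) = 26.365237; V(2,1) = 0.000000; V(2,2) = 0.000000
Backward induction: V(k, i) = exp(-r*dt) * [p * V(k+1, i) + (1-p) * V(k+1, i+1)]; then take max(V_cont, immediate exercise) for American.
  V(1,0) = exp(-r*dt) * [p*26.365237 + (1-p)*0.000000] = 12.224364; exercise = 6.637034; V(1,0) = max -> 12.224364
  V(1,1) = exp(-r*dt) * [p*0.000000 + (1-p)*0.000000] = 0.000000; exercise = 0.000000; V(1,1) = max -> 0.000000
  V(0,0) = exp(-r*dt) * [p*12.224364 + (1-p)*0.000000] = 5.667883; exercise = 0.000000; V(0,0) = max -> 5.667883

Answer: Price = V(0,0) = 5.6679


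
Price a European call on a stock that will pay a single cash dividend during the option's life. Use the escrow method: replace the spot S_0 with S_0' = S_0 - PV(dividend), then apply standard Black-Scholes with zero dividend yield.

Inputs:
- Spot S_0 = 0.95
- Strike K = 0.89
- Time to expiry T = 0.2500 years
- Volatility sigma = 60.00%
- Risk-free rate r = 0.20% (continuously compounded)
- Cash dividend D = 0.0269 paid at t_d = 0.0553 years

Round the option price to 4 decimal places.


Answer: Price = 0.1257

Derivation:
PV(D) = D * exp(-r * t_d) = 0.0269 * 0.99988941 = 0.02689703
S_0' = S_0 - PV(D) = 0.9500 - 0.02689703 = 0.92310297
d1 = (ln(S_0'/K) + (r + sigma^2/2)*T) / (sigma*sqrt(T)) = 0.27339777
d2 = d1 - sigma*sqrt(T) = -0.02660223
exp(-rT) = 0.99950012
N(d1) = 0.60772627; N(d2) = 0.48938850
C = S_0' * N(d1) - K * exp(-rT) * N(d2) = 0.92310297 * 0.60772627 - 0.8900 * 0.99950012 * 0.48938850 = 0.1257


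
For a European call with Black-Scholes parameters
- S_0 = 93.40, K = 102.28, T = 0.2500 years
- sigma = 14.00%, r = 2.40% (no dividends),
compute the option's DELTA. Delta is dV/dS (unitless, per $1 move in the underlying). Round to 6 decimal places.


Answer: Delta = 0.119647

Derivation:
d1 = -1.1767543598; d2 = -1.2467543598
phi(d1) = 0.1996251452; exp(-qT) = 1.0000000000; exp(-rT) = 0.9940179641
N(d1) = 0.1196467820
Delta = exp(-qT) * N(d1) = 1.0000000000 * 0.1196467820 = 0.119647


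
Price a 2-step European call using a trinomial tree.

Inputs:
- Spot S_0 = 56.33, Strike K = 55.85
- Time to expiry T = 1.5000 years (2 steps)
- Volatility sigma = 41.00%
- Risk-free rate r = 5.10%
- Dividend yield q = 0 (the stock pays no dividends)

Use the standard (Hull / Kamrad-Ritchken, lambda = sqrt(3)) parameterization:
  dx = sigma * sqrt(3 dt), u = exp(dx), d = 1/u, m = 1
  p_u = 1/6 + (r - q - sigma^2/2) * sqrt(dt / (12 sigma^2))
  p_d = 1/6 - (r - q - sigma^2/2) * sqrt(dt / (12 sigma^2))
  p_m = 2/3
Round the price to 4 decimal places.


Answer: Price = V(0,0) = 11.6917

Derivation:
dt = T/N = 0.750000; dx = sigma*sqrt(3*dt) = 0.615000
u = exp(dx) = 1.849657; d = 1/u = 0.540641
p_u = 0.146514, p_m = 0.666667, p_d = 0.186819
Discount per step: exp(-r*dt) = 0.962472
Stock lattice S(k, j) with j the centered position index:
  k=0: S(0,+0) = 56.3300
  k=1: S(1,-1) = 30.4543; S(1,+0) = 56.3300; S(1,+1) = 104.1912
  k=2: S(2,-2) = 16.4648; S(2,-1) = 30.4543; S(2,+0) = 56.3300; S(2,+1) = 104.1912; S(2,+2) = 192.7179
Terminal payoffs V(N, j) = max(S_T - K, 0):
  V(2,-2) = 0.000000; V(2,-1) = 0.000000; V(2,+0) = 0.480000; V(2,+1) = 48.341156; V(2,+2) = 136.867860
Backward induction: V(k, j) = exp(-r*dt) * [p_u * V(k+1, j+1) + p_m * V(k+1, j) + p_d * V(k+1, j-1)]
  V(1,-1) = exp(-r*dt) * [p_u*0.480000 + p_m*0.000000 + p_d*0.000000] = 0.067688
  V(1,+0) = exp(-r*dt) * [p_u*48.341156 + p_m*0.480000 + p_d*0.000000] = 7.124862
  V(1,+1) = exp(-r*dt) * [p_u*136.867860 + p_m*48.341156 + p_d*0.480000] = 50.404866
  V(0,+0) = exp(-r*dt) * [p_u*50.404866 + p_m*7.124862 + p_d*0.067688] = 11.691712


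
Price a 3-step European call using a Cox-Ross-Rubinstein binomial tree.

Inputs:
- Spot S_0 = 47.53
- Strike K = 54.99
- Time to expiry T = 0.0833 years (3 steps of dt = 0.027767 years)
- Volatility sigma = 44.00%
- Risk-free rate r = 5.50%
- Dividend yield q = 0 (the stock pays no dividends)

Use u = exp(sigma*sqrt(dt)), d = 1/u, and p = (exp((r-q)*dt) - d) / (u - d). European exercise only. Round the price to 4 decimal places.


Answer: Price = V(0,0) = 0.5022

Derivation:
dt = T/N = 0.027767
u = exp(sigma*sqrt(dt)) = 1.076073; d = 1/u = 0.929305
p = (exp((r-q)*dt) - d) / (u - d) = 0.492092
Discount per step: exp(-r*dt) = 0.998474
Stock lattice S(k, i) with i counting down-moves:
  k=0: S(0,0) = 47.5300
  k=1: S(1,0) = 51.1458; S(1,1) = 44.1698
  k=2: S(2,0) = 55.0366; S(2,1) = 47.5300; S(2,2) = 41.0472
  k=3: S(3,0) = 59.2234; S(3,1) = 51.1458; S(3,2) = 44.1698; S(3,3) = 38.1454
Terminal payoffs V(N, i) = max(S_T - K, 0):
  V(3,0) = 4.233421; V(3,1) = 0.000000; V(3,2) = 0.000000; V(3,3) = 0.000000
Backward induction: V(k, i) = exp(-r*dt) * [p * V(k+1, i) + (1-p) * V(k+1, i+1)].
  V(2,0) = exp(-r*dt) * [p*4.233421 + (1-p)*0.000000] = 2.080052
  V(2,1) = exp(-r*dt) * [p*0.000000 + (1-p)*0.000000] = 0.000000
  V(2,2) = exp(-r*dt) * [p*0.000000 + (1-p)*0.000000] = 0.000000
  V(1,0) = exp(-r*dt) * [p*2.080052 + (1-p)*0.000000] = 1.022015
  V(1,1) = exp(-r*dt) * [p*0.000000 + (1-p)*0.000000] = 0.000000
  V(0,0) = exp(-r*dt) * [p*1.022015 + (1-p)*0.000000] = 0.502158


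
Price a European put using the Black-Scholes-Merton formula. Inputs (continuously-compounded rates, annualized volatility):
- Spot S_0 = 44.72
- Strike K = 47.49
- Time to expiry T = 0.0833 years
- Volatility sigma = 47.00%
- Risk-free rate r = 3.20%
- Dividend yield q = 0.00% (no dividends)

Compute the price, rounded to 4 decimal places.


d1 = (ln(S/K) + (r - q + 0.5*sigma^2) * T) / (sigma * sqrt(T)) = -0.35556348
d2 = d1 - sigma * sqrt(T) = -0.49121366
exp(-rT) = 0.99733795; exp(-qT) = 1.00000000
P = K * exp(-rT) * N(-d2) - S_0 * exp(-qT) * N(-d1)
N(-d1) = 0.63891625; N(-d2) = 0.68836233
P = 47.4900 * 0.99733795 * 0.68836233 - 44.7200 * 1.00000000 * 0.63891625 = 4.0310

Answer: Price = 4.0310


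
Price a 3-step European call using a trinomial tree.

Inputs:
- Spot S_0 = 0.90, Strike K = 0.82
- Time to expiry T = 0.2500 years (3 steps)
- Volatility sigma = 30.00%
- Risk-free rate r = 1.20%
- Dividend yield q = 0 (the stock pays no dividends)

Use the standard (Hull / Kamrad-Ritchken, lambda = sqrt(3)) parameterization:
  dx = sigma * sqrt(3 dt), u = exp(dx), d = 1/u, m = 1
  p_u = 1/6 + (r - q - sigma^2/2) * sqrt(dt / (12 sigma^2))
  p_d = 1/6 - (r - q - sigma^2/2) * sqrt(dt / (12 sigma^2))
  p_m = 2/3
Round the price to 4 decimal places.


Answer: Price = V(0,0) = 0.1045

Derivation:
dt = T/N = 0.083333; dx = sigma*sqrt(3*dt) = 0.150000
u = exp(dx) = 1.161834; d = 1/u = 0.860708
p_u = 0.157500, p_m = 0.666667, p_d = 0.175833
Discount per step: exp(-r*dt) = 0.999000
Stock lattice S(k, j) with j the centered position index:
  k=0: S(0,+0) = 0.9000
  k=1: S(1,-1) = 0.7746; S(1,+0) = 0.9000; S(1,+1) = 1.0457
  k=2: S(2,-2) = 0.6667; S(2,-1) = 0.7746; S(2,+0) = 0.9000; S(2,+1) = 1.0457; S(2,+2) = 1.2149
  k=3: S(3,-3) = 0.5739; S(3,-2) = 0.6667; S(3,-1) = 0.7746; S(3,+0) = 0.9000; S(3,+1) = 1.0457; S(3,+2) = 1.2149; S(3,+3) = 1.4115
Terminal payoffs V(N, j) = max(S_T - K, 0):
  V(3,-3) = 0.000000; V(3,-2) = 0.000000; V(3,-1) = 0.000000; V(3,+0) = 0.080000; V(3,+1) = 0.225651; V(3,+2) = 0.394873; V(3,+3) = 0.591481
Backward induction: V(k, j) = exp(-r*dt) * [p_u * V(k+1, j+1) + p_m * V(k+1, j) + p_d * V(k+1, j-1)]
  V(2,-2) = exp(-r*dt) * [p_u*0.000000 + p_m*0.000000 + p_d*0.000000] = 0.000000
  V(2,-1) = exp(-r*dt) * [p_u*0.080000 + p_m*0.000000 + p_d*0.000000] = 0.012587
  V(2,+0) = exp(-r*dt) * [p_u*0.225651 + p_m*0.080000 + p_d*0.000000] = 0.088785
  V(2,+1) = exp(-r*dt) * [p_u*0.394873 + p_m*0.225651 + p_d*0.080000] = 0.226466
  V(2,+2) = exp(-r*dt) * [p_u*0.591481 + p_m*0.394873 + p_d*0.225651] = 0.395688
  V(1,-1) = exp(-r*dt) * [p_u*0.088785 + p_m*0.012587 + p_d*0.000000] = 0.022353
  V(1,+0) = exp(-r*dt) * [p_u*0.226466 + p_m*0.088785 + p_d*0.012587] = 0.096974
  V(1,+1) = exp(-r*dt) * [p_u*0.395688 + p_m*0.226466 + p_d*0.088785] = 0.228681
  V(0,+0) = exp(-r*dt) * [p_u*0.228681 + p_m*0.096974 + p_d*0.022353] = 0.104493
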